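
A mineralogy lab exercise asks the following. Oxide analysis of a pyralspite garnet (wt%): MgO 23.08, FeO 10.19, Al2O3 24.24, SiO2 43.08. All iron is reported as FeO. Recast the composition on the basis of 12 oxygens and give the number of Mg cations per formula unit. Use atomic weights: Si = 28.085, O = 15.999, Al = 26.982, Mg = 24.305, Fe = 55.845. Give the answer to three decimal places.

23.08 wt% MgO ÷ 40.304 g/mol = 0.57265 mol, giving 0.57265 Mg and 0.57265 O.
10.19 wt% FeO ÷ 71.844 g/mol = 0.14184 mol, giving 0.14184 Fe and 0.14184 O.
24.24 wt% Al2O3 ÷ 101.961 g/mol = 0.23774 mol, giving 0.47548 Al and 0.71322 O.
43.08 wt% SiO2 ÷ 60.083 g/mol = 0.71701 mol, giving 0.71701 Si and 1.43402 O.
Oxygen sums to 2.86173; scaling by 12/2.86173 = 4.19327 puts the formula on 12 O.
Mg: 0.57265 × 4.19327 = 2.401 atoms per formula unit.

2.401 Mg apfu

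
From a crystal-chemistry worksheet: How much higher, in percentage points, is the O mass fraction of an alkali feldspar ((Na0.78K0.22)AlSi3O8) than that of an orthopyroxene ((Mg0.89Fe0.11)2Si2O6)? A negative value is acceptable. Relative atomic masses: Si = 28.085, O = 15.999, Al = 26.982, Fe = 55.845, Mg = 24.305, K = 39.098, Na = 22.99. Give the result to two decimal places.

O in (Na0.78K0.22)AlSi3O8: molar mass 265.763 g/mol; 8×15.999 = 127.992 g → 48.16 wt%.
O in (Mg0.89Fe0.11)2Si2O6: molar mass 207.713 g/mol; 6×15.999 = 95.994 g → 46.21 wt%.
Difference = 48.16 − 46.21 = 1.95 percentage points.

1.95 percentage points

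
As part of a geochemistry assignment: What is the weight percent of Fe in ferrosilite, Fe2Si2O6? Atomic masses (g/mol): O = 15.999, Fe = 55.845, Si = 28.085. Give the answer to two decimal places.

42.33 weight percent

Formula mass = 2×55.845 + 2×28.085 + 6×15.999 = 263.854 g/mol, of which 111.690 g is Fe.
So Fe makes up 111.690/263.854 = 0.4233 of the mass, i.e. 42.33%.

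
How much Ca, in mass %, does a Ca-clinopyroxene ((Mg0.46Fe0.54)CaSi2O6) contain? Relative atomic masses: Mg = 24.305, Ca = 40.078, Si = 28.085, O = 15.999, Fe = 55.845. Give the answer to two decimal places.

Molar mass of (Mg0.46Fe0.54)CaSi2O6: 0.46·24.305 + 0.54·55.845 + 1·40.078 + 2·28.085 + 6·15.999 = 233.579 g/mol.
Mass of Ca per formula unit: 1 × 40.078 = 40.078 g.
Weight fraction Ca = 40.078 / 233.579 = 0.1716.

17.16 mass %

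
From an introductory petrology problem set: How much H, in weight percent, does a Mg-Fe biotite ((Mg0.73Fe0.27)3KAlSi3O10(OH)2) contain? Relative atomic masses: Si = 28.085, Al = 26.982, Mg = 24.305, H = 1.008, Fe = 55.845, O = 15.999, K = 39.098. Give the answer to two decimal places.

0.46 weight percent

Molar mass of (Mg0.73Fe0.27)3KAlSi3O10(OH)2: 2.19*24.305 + 0.81*55.845 + 1*39.098 + 1*26.982 + 3*28.085 + 12*15.999 + 2*1.008 = 442.801 g/mol.
Mass of H per formula unit: 2 × 1.008 = 2.016 g.
Weight fraction H = 2.016 / 442.801 = 0.0046.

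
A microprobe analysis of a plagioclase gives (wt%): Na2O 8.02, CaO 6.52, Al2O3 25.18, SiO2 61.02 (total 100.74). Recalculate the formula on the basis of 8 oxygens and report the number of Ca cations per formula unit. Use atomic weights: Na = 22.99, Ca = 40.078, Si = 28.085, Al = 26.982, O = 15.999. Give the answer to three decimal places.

0.308 Ca apfu

8.02 wt% Na2O ÷ 61.979 g/mol = 0.12940 mol, giving 0.25880 Na and 0.12940 O.
6.52 wt% CaO ÷ 56.077 g/mol = 0.11627 mol, giving 0.11627 Ca and 0.11627 O.
25.18 wt% Al2O3 ÷ 101.961 g/mol = 0.24696 mol, giving 0.49392 Al and 0.74088 O.
61.02 wt% SiO2 ÷ 60.083 g/mol = 1.01560 mol, giving 1.01560 Si and 2.03120 O.
Oxygen sums to 3.01775; scaling by 8/3.01775 = 2.65098 puts the formula on 8 O.
Ca: 0.11627 × 2.65098 = 0.308 atoms per formula unit.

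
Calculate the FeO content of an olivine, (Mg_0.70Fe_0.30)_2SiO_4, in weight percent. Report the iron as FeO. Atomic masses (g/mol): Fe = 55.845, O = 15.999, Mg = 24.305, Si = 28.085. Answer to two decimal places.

Molar mass of (Mg_0.70Fe_0.30)_2SiO_4 = 1.40·24.305 + 0.60·55.845 + 1·28.085 + 4·15.999 = 159.615 g/mol.
Each formula unit contains 0.60 Fe, equivalent to 0.60/1 = 0.6000 mol FeO.
M(FeO) = 1×55.845 + 1×15.999 = 71.844 g/mol.
Mass of FeO per formula unit = 0.6000 × 71.844 = 43.106 g.
FeO wt% = 43.106 / 159.615 × 100 = 27.01%.

27.01 wt%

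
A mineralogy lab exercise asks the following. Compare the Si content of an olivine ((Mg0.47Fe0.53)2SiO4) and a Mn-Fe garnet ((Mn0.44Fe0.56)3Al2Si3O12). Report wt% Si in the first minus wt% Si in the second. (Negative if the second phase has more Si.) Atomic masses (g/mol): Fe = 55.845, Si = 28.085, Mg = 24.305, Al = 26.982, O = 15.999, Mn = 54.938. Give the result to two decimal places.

Si in (Mg0.47Fe0.53)2SiO4: molar mass 174.123 g/mol; 1×28.085 = 28.085 g → 16.13 wt%.
Si in (Mn0.44Fe0.56)3Al2Si3O12: molar mass 496.545 g/mol; 3×28.085 = 84.255 g → 16.97 wt%.
Difference = 16.13 − 16.97 = -0.84 percentage points.

-0.84 percentage points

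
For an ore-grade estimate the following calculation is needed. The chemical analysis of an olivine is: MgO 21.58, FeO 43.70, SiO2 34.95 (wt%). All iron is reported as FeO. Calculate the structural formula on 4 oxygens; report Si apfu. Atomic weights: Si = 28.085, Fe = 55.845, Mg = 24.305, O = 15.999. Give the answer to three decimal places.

1.009 Si apfu

21.58 wt% MgO ÷ 40.304 g/mol = 0.53543 mol, giving 0.53543 Mg and 0.53543 O.
43.70 wt% FeO ÷ 71.844 g/mol = 0.60826 mol, giving 0.60826 Fe and 0.60826 O.
34.95 wt% SiO2 ÷ 60.083 g/mol = 0.58170 mol, giving 0.58170 Si and 1.16340 O.
Oxygen sums to 2.30709; scaling by 4/2.30709 = 1.73379 puts the formula on 4 O.
Si: 0.58170 × 1.73379 = 1.009 atoms per formula unit.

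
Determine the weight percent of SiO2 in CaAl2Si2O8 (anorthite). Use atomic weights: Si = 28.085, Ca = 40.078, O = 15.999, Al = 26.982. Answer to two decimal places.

Molar mass of CaAl2Si2O8 = 1·40.078 + 2·26.982 + 2·28.085 + 8·15.999 = 278.204 g/mol.
Each formula unit contains 2 Si, equivalent to 2/1 = 2.0000 mol SiO2.
M(SiO2) = 1×28.085 + 2×15.999 = 60.083 g/mol.
Mass of SiO2 per formula unit = 2.0000 × 60.083 = 120.166 g.
SiO2 wt% = 120.166 / 278.204 × 100 = 43.19%.

43.19 wt%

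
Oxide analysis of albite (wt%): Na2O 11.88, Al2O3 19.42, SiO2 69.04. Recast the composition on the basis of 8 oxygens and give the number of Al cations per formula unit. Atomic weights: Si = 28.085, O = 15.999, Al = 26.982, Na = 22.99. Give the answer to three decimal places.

11.88 wt% Na2O ÷ 61.979 g/mol = 0.19168 mol, giving 0.38336 Na and 0.19168 O.
19.42 wt% Al2O3 ÷ 101.961 g/mol = 0.19046 mol, giving 0.38092 Al and 0.57138 O.
69.04 wt% SiO2 ÷ 60.083 g/mol = 1.14908 mol, giving 1.14908 Si and 2.29816 O.
Oxygen sums to 3.06122; scaling by 8/3.06122 = 2.61334 puts the formula on 8 O.
Al: 0.38092 × 2.61334 = 0.995 atoms per formula unit.

0.995 Al apfu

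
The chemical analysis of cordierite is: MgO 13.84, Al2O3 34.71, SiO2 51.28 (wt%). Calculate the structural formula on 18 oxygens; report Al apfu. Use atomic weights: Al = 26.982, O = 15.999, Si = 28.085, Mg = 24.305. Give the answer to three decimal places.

13.84 wt% MgO ÷ 40.304 g/mol = 0.34339 mol, giving 0.34339 Mg and 0.34339 O.
34.71 wt% Al2O3 ÷ 101.961 g/mol = 0.34042 mol, giving 0.68084 Al and 1.02126 O.
51.28 wt% SiO2 ÷ 60.083 g/mol = 0.85349 mol, giving 0.85349 Si and 1.70698 O.
Oxygen sums to 3.07163; scaling by 18/3.07163 = 5.86008 puts the formula on 18 O.
Al: 0.68084 × 5.86008 = 3.990 atoms per formula unit.

3.990 Al apfu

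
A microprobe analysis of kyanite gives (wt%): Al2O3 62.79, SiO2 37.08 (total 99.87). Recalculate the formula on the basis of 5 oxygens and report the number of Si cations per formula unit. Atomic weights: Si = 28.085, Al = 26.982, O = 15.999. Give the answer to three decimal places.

1.001 Si apfu

62.79 wt% Al2O3 ÷ 101.961 g/mol = 0.61582 mol, giving 1.23164 Al and 1.84746 O.
37.08 wt% SiO2 ÷ 60.083 g/mol = 0.61715 mol, giving 0.61715 Si and 1.23430 O.
Oxygen sums to 3.08176; scaling by 5/3.08176 = 1.62245 puts the formula on 5 O.
Si: 0.61715 × 1.62245 = 1.001 atoms per formula unit.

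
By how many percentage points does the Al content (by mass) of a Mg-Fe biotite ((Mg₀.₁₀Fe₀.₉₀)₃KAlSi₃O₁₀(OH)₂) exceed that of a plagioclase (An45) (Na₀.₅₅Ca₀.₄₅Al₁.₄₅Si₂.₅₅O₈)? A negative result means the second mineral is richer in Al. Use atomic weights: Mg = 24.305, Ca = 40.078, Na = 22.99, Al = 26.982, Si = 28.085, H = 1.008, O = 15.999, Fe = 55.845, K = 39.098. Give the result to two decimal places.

-9.15 percentage points

M((Mg₀.₁₀Fe₀.₉₀)₃KAlSi₃O₁₀(OH)₂) = 502.412 g/mol, so wt% Al = 26.982/502.412 × 100 = 5.37%.
M(Na₀.₅₅Ca₀.₄₅Al₁.₄₅Si₂.₅₅O₈) = 269.412 g/mol, so wt% Al = 39.124/269.412 × 100 = 14.52%.
5.37 − 14.52 = -9.15 pp.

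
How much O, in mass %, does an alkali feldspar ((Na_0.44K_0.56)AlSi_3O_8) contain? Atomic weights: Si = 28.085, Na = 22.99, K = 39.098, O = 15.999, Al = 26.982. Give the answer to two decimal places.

47.19 mass %

M((Na_0.44K_0.56)AlSi_3O_8) = 271.239 g/mol.
O contributes 8 × 15.999 = 127.992 g per mole.
127.992/271.239 = 0.4719 → 47.19%.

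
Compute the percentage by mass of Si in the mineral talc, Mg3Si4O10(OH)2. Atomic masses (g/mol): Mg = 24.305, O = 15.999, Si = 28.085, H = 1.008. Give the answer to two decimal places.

M(Mg3Si4O10(OH)2) = 379.259 g/mol.
Si contributes 4 × 28.085 = 112.340 g per mole.
112.340/379.259 = 0.2962 → 29.62%.

29.62 weight percent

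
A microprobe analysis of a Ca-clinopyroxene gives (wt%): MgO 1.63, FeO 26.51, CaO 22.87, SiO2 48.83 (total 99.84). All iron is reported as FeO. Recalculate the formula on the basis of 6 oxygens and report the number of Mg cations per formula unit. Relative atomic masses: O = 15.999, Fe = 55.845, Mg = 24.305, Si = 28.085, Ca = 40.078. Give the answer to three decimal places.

0.099 Mg apfu

MgO (M=40.304): mol = 0.04044; Mg = 0.04044, O = 0.04044.
FeO (M=71.844): mol = 0.36899; Fe = 0.36899, O = 0.36899.
CaO (M=56.077): mol = 0.40783; Ca = 0.40783, O = 0.40783.
SiO2 (M=60.083): mol = 0.81271; Si = 0.81271, O = 1.62542.
ΣO = 2.44268; factor = 6/ΣO = 2.45632.
Mg apfu = 0.04044 × 2.45632 = 0.099.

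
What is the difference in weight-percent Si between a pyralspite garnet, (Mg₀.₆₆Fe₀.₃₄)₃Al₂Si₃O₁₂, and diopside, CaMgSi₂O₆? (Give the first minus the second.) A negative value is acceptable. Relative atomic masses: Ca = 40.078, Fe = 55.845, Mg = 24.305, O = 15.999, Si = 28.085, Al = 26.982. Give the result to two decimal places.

-6.58 percentage points

M((Mg₀.₆₆Fe₀.₃₄)₃Al₂Si₃O₁₂) = 435.293 g/mol, so wt% Si = 84.255/435.293 × 100 = 19.36%.
M(CaMgSi₂O₆) = 216.547 g/mol, so wt% Si = 56.170/216.547 × 100 = 25.94%.
19.36 − 25.94 = -6.58 pp.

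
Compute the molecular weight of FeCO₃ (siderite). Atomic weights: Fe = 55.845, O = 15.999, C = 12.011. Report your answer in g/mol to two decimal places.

Fe: 1 × 55.845 = 55.8450
C: 1 × 12.011 = 12.0110
O: 3 × 15.999 = 47.9970
Summing the contributions gives the formula mass.

115.85 g/mol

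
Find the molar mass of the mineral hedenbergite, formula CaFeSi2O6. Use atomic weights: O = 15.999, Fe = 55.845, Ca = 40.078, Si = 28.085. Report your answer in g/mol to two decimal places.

248.09 g/mol

M = 1×40.078 + 1×55.845 + 2×28.085 + 6×15.999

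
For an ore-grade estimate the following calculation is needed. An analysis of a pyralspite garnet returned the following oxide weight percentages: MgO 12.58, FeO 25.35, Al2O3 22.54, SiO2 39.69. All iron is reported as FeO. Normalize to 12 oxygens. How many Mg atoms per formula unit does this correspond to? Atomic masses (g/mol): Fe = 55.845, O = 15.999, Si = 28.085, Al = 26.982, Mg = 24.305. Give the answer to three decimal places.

12.58 wt% MgO ÷ 40.304 g/mol = 0.31213 mol, giving 0.31213 Mg and 0.31213 O.
25.35 wt% FeO ÷ 71.844 g/mol = 0.35285 mol, giving 0.35285 Fe and 0.35285 O.
22.54 wt% Al2O3 ÷ 101.961 g/mol = 0.22106 mol, giving 0.44212 Al and 0.66318 O.
39.69 wt% SiO2 ÷ 60.083 g/mol = 0.66059 mol, giving 0.66059 Si and 1.32118 O.
Oxygen sums to 2.64934; scaling by 12/2.64934 = 4.52943 puts the formula on 12 O.
Mg: 0.31213 × 4.52943 = 1.414 atoms per formula unit.

1.414 Mg apfu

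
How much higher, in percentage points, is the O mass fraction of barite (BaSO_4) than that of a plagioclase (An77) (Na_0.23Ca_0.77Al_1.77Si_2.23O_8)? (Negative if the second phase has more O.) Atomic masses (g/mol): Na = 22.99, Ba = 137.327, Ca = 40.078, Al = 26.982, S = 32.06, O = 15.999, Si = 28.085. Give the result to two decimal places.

-19.20 percentage points

O in BaSO_4: molar mass 233.383 g/mol; 4×15.999 = 63.996 g → 27.42 wt%.
O in Na_0.23Ca_0.77Al_1.77Si_2.23O_8: molar mass 274.527 g/mol; 8×15.999 = 127.992 g → 46.62 wt%.
Difference = 27.42 − 46.62 = -19.20 percentage points.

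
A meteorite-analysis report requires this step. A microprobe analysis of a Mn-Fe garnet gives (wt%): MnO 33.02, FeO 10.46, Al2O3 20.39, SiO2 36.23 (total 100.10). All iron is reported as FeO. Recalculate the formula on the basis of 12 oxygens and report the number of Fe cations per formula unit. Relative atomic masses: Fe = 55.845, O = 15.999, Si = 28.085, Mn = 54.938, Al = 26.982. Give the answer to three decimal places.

MnO: 33.02/70.937 = 0.46548 mol → 0.46548 mol Mn, 0.46548 mol O.
FeO: 10.46/71.844 = 0.14559 mol → 0.14559 mol Fe, 0.14559 mol O.
Al2O3: 20.39/101.961 = 0.19998 mol → 0.39996 mol Al, 0.59994 mol O.
SiO2: 36.23/60.083 = 0.60300 mol → 0.60300 mol Si, 1.20600 mol O.
Total oxygen = 2.41701 mol. Normalization factor = 12/2.41701 = 4.96481.
Fe per 12 O = 0.14559 × 4.96481 = 0.723.

0.723 Fe apfu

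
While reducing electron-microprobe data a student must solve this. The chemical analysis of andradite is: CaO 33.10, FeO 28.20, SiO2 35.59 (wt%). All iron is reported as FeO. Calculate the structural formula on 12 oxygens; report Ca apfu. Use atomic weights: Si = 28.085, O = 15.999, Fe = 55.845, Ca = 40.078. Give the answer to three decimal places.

3.268 Ca apfu

CaO (M=56.077): mol = 0.59026; Ca = 0.59026, O = 0.59026.
FeO (M=71.844): mol = 0.39252; Fe = 0.39252, O = 0.39252.
SiO2 (M=60.083): mol = 0.59235; Si = 0.59235, O = 1.18470.
ΣO = 2.16748; factor = 12/ΣO = 5.53638.
Ca apfu = 0.59026 × 5.53638 = 3.268.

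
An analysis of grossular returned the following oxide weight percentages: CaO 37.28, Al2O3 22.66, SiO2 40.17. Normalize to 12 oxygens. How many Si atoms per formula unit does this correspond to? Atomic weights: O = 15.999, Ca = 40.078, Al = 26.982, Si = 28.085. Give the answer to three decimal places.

37.28 wt% CaO ÷ 56.077 g/mol = 0.66480 mol, giving 0.66480 Ca and 0.66480 O.
22.66 wt% Al2O3 ÷ 101.961 g/mol = 0.22224 mol, giving 0.44448 Al and 0.66672 O.
40.17 wt% SiO2 ÷ 60.083 g/mol = 0.66858 mol, giving 0.66858 Si and 1.33716 O.
Oxygen sums to 2.66868; scaling by 12/2.66868 = 4.49661 puts the formula on 12 O.
Si: 0.66858 × 4.49661 = 3.006 atoms per formula unit.

3.006 Si apfu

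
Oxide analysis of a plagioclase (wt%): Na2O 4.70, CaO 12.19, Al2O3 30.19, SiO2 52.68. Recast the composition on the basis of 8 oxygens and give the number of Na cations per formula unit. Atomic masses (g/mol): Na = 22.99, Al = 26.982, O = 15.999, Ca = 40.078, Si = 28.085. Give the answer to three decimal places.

0.413 Na apfu

Na2O: 4.70/61.979 = 0.07583 mol → 0.15166 mol Na, 0.07583 mol O.
CaO: 12.19/56.077 = 0.21738 mol → 0.21738 mol Ca, 0.21738 mol O.
Al2O3: 30.19/101.961 = 0.29609 mol → 0.59218 mol Al, 0.88827 mol O.
SiO2: 52.68/60.083 = 0.87679 mol → 0.87679 mol Si, 1.75358 mol O.
Total oxygen = 2.93506 mol. Normalization factor = 8/2.93506 = 2.72567.
Na per 8 O = 0.15166 × 2.72567 = 0.413.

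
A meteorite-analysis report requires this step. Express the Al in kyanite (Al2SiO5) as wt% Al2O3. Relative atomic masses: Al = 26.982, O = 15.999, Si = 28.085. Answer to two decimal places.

62.92 wt%

Formula mass = 162.044 g/mol.
2 Al → 1.0000 mol Al2O3 per formula unit; M(Al2O3) = 101.961, so Al2O3 mass = 101.961 g.
101.961/162.044 × 100 = 62.92 wt%.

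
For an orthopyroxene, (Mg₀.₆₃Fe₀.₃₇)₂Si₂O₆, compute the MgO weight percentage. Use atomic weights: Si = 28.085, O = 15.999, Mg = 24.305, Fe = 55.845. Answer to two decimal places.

Molar mass of (Mg₀.₆₃Fe₀.₃₇)₂Si₂O₆ = 1.26*24.305 + 0.74*55.845 + 2*28.085 + 6*15.999 = 224.114 g/mol.
Each formula unit contains 1.26 Mg, equivalent to 1.26/1 = 1.2600 mol MgO.
M(MgO) = 1×24.305 + 1×15.999 = 40.304 g/mol.
Mass of MgO per formula unit = 1.2600 × 40.304 = 50.783 g.
MgO wt% = 50.783 / 224.114 × 100 = 22.66%.

22.66 wt%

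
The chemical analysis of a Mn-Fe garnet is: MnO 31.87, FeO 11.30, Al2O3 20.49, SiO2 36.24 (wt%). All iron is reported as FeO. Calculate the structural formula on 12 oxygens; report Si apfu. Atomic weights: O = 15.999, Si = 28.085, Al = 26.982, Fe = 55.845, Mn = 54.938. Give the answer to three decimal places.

2.996 Si apfu

MnO (M=70.937): mol = 0.44927; Mn = 0.44927, O = 0.44927.
FeO (M=71.844): mol = 0.15729; Fe = 0.15729, O = 0.15729.
Al2O3 (M=101.961): mol = 0.20096; Al = 0.40192, O = 0.60288.
SiO2 (M=60.083): mol = 0.60317; Si = 0.60317, O = 1.20634.
ΣO = 2.41578; factor = 12/ΣO = 4.96734.
Si apfu = 0.60317 × 4.96734 = 2.996.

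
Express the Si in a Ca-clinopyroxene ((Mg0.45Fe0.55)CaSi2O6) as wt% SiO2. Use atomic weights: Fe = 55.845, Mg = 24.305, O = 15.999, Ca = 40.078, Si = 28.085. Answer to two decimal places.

51.38 wt%

Molar mass of (Mg0.45Fe0.55)CaSi2O6 = 0.45*24.305 + 0.55*55.845 + 1*40.078 + 2*28.085 + 6*15.999 = 233.894 g/mol.
Each formula unit contains 2 Si, equivalent to 2/1 = 2.0000 mol SiO2.
M(SiO2) = 1×28.085 + 2×15.999 = 60.083 g/mol.
Mass of SiO2 per formula unit = 2.0000 × 60.083 = 120.166 g.
SiO2 wt% = 120.166 / 233.894 × 100 = 51.38%.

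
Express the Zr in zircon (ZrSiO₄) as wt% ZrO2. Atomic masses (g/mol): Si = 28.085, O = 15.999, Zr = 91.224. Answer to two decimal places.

M(ZrSiO₄) = 183.305 g/mol; M(ZrO2) = 123.222 g/mol.
Moles ZrO2 per formula unit = 1 Zr ÷ 1 = 1.0000.
ZrO2 fraction = (1.0000 × 123.222) / 183.305 = 123.222/183.305 = 0.6722.

67.22 wt%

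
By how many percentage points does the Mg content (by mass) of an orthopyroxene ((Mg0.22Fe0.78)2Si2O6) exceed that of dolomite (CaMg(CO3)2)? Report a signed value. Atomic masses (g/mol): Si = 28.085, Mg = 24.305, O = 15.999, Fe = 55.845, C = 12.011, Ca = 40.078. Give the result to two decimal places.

Mg in (Mg0.22Fe0.78)2Si2O6: molar mass 249.976 g/mol; 0.44×24.305 = 10.694 g → 4.28 wt%.
Mg in CaMg(CO3)2: molar mass 184.399 g/mol; 1×24.305 = 24.305 g → 13.18 wt%.
Difference = 4.28 − 13.18 = -8.90 percentage points.

-8.90 percentage points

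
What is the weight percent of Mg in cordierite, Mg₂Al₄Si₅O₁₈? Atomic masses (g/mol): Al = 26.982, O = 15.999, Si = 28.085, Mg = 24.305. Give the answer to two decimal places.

Molar mass of Mg₂Al₄Si₅O₁₈: 2×24.305 + 4×26.982 + 5×28.085 + 18×15.999 = 584.945 g/mol.
Mass of Mg per formula unit: 2 × 24.305 = 48.610 g.
Weight fraction Mg = 48.610 / 584.945 = 0.0831.

8.31 weight percent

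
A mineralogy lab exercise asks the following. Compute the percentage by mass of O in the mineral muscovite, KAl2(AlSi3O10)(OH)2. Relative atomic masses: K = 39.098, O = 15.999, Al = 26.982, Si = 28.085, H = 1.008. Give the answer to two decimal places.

Formula mass = 1×39.098 + 3×26.982 + 3×28.085 + 12×15.999 + 2×1.008 = 398.303 g/mol, of which 191.988 g is O.
So O makes up 191.988/398.303 = 0.4820 of the mass, i.e. 48.20%.

48.20 wt%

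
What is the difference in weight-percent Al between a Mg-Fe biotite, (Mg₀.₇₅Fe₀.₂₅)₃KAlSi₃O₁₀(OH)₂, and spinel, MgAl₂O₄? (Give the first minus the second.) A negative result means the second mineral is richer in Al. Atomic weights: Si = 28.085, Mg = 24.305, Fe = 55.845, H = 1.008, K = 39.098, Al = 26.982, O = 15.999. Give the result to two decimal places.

First mineral: 26.982 g Al in 440.909 g formula = 6.12 wt% Al.
Second mineral: 53.964 g Al in 142.265 g formula = 37.93 wt% Al.
6.12% − 37.93% gives a difference of -31.81 percentage points.

-31.81 percentage points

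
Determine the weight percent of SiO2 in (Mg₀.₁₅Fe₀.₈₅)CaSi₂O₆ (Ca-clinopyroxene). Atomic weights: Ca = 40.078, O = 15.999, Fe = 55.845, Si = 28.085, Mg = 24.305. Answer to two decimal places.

Molar mass of (Mg₀.₁₅Fe₀.₈₅)CaSi₂O₆ = 0.15·24.305 + 0.85·55.845 + 1·40.078 + 2·28.085 + 6·15.999 = 243.356 g/mol.
Each formula unit contains 2 Si, equivalent to 2/1 = 2.0000 mol SiO2.
M(SiO2) = 1×28.085 + 2×15.999 = 60.083 g/mol.
Mass of SiO2 per formula unit = 2.0000 × 60.083 = 120.166 g.
SiO2 wt% = 120.166 / 243.356 × 100 = 49.38%.

49.38 wt%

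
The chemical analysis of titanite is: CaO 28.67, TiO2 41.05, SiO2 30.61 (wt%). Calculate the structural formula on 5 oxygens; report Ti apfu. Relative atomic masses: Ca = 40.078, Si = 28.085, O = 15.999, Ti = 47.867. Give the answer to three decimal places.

CaO (M=56.077): mol = 0.51126; Ca = 0.51126, O = 0.51126.
TiO2 (M=79.865): mol = 0.51399; Ti = 0.51399, O = 1.02798.
SiO2 (M=60.083): mol = 0.50946; Si = 0.50946, O = 1.01892.
ΣO = 2.55816; factor = 5/ΣO = 1.95453.
Ti apfu = 0.51399 × 1.95453 = 1.005.

1.005 Ti apfu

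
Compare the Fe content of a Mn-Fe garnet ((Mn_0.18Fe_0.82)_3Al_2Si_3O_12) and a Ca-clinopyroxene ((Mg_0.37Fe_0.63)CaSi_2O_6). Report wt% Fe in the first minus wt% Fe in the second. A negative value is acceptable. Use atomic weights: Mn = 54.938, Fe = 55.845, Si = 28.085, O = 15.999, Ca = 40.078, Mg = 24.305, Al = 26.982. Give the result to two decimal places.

M((Mn_0.18Fe_0.82)_3Al_2Si_3O_12) = 497.252 g/mol, so wt% Fe = 137.379/497.252 × 100 = 27.63%.
M((Mg_0.37Fe_0.63)CaSi_2O_6) = 236.417 g/mol, so wt% Fe = 35.182/236.417 × 100 = 14.88%.
27.63 − 14.88 = 12.75 pp.

12.75 percentage points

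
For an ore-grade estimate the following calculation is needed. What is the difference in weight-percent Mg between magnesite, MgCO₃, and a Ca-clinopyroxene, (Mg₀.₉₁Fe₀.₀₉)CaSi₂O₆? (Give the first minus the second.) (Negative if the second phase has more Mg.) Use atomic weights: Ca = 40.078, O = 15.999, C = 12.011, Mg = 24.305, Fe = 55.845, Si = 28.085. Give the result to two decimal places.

Mg in MgCO₃: molar mass 84.313 g/mol; 1×24.305 = 24.305 g → 28.83 wt%.
Mg in (Mg₀.₉₁Fe₀.₀₉)CaSi₂O₆: molar mass 219.386 g/mol; 0.91×24.305 = 22.118 g → 10.08 wt%.
Difference = 28.83 − 10.08 = 18.75 percentage points.

18.75 percentage points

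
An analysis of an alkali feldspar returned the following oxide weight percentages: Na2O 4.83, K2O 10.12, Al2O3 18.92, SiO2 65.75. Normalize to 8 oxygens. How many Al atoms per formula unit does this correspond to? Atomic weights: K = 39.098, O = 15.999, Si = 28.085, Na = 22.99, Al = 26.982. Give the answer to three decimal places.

Na2O (M=61.979): mol = 0.07793; Na = 0.15586, O = 0.07793.
K2O (M=94.195): mol = 0.10744; K = 0.21488, O = 0.10744.
Al2O3 (M=101.961): mol = 0.18556; Al = 0.37112, O = 0.55668.
SiO2 (M=60.083): mol = 1.09432; Si = 1.09432, O = 2.18864.
ΣO = 2.93069; factor = 8/ΣO = 2.72973.
Al apfu = 0.37112 × 2.72973 = 1.013.

1.013 Al apfu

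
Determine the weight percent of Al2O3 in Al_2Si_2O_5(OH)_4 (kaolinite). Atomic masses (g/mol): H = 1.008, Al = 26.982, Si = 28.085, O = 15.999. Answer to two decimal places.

Formula mass = 258.157 g/mol.
2 Al → 1.0000 mol Al2O3 per formula unit; M(Al2O3) = 101.961, so Al2O3 mass = 101.961 g.
101.961/258.157 × 100 = 39.50 wt%.

39.50 wt%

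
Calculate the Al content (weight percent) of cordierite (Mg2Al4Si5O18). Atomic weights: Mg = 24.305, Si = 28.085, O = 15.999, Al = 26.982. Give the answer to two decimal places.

Molar mass of Mg2Al4Si5O18: 2×24.305 + 4×26.982 + 5×28.085 + 18×15.999 = 584.945 g/mol.
Mass of Al per formula unit: 4 × 26.982 = 107.928 g.
Weight fraction Al = 107.928 / 584.945 = 0.1845.

18.45 weight percent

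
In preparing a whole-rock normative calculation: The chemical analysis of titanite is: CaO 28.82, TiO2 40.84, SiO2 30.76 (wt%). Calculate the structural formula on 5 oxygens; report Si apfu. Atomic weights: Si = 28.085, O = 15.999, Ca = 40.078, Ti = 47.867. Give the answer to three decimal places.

28.82 wt% CaO ÷ 56.077 g/mol = 0.51394 mol, giving 0.51394 Ca and 0.51394 O.
40.84 wt% TiO2 ÷ 79.865 g/mol = 0.51136 mol, giving 0.51136 Ti and 1.02272 O.
30.76 wt% SiO2 ÷ 60.083 g/mol = 0.51196 mol, giving 0.51196 Si and 1.02392 O.
Oxygen sums to 2.56058; scaling by 5/2.56058 = 1.95268 puts the formula on 5 O.
Si: 0.51196 × 1.95268 = 1.000 atoms per formula unit.

1.000 Si apfu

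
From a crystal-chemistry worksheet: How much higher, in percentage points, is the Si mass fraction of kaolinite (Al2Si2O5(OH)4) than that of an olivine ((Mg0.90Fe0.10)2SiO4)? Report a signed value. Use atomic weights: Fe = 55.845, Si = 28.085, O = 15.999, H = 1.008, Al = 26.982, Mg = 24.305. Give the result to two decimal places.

Si in Al2Si2O5(OH)4: molar mass 258.157 g/mol; 2×28.085 = 56.170 g → 21.76 wt%.
Si in (Mg0.90Fe0.10)2SiO4: molar mass 146.999 g/mol; 1×28.085 = 28.085 g → 19.11 wt%.
Difference = 21.76 − 19.11 = 2.65 percentage points.

2.65 percentage points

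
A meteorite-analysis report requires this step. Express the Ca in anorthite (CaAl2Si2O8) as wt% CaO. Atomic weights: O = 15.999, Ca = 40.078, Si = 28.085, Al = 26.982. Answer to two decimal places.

Formula mass = 278.204 g/mol.
1 Ca → 1.0000 mol CaO per formula unit; M(CaO) = 56.077, so CaO mass = 56.077 g.
56.077/278.204 × 100 = 20.16 wt%.

20.16 wt%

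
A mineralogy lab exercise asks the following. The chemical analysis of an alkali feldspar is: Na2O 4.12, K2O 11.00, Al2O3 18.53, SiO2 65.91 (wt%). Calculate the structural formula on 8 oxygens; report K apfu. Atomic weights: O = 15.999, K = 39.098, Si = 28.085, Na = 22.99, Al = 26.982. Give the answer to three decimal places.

0.639 K apfu

4.12 wt% Na2O ÷ 61.979 g/mol = 0.06647 mol, giving 0.13294 Na and 0.06647 O.
11.00 wt% K2O ÷ 94.195 g/mol = 0.11678 mol, giving 0.23356 K and 0.11678 O.
18.53 wt% Al2O3 ÷ 101.961 g/mol = 0.18174 mol, giving 0.36348 Al and 0.54522 O.
65.91 wt% SiO2 ÷ 60.083 g/mol = 1.09698 mol, giving 1.09698 Si and 2.19396 O.
Oxygen sums to 2.92243; scaling by 8/2.92243 = 2.73745 puts the formula on 8 O.
K: 0.23356 × 2.73745 = 0.639 atoms per formula unit.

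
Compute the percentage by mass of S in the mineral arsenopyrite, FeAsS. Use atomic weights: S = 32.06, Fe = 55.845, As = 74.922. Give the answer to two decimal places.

19.69 mass %

M(FeAsS) = 162.827 g/mol.
S contributes 1 × 32.06 = 32.060 g per mole.
32.060/162.827 = 0.1969 → 19.69%.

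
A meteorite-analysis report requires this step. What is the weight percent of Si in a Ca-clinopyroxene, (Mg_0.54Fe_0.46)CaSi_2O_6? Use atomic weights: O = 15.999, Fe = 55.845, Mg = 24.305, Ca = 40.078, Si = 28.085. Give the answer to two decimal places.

24.31 mass %

Formula mass = 0.54×24.305 + 0.46×55.845 + 1×40.078 + 2×28.085 + 6×15.999 = 231.055 g/mol, of which 56.170 g is Si.
So Si makes up 56.170/231.055 = 0.2431 of the mass, i.e. 24.31%.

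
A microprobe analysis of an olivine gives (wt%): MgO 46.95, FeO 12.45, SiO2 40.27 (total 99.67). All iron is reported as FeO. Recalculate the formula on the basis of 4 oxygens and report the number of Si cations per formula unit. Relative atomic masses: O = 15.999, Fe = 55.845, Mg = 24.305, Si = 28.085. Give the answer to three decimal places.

MgO (M=40.304): mol = 1.16490; Mg = 1.16490, O = 1.16490.
FeO (M=71.844): mol = 0.17329; Fe = 0.17329, O = 0.17329.
SiO2 (M=60.083): mol = 0.67024; Si = 0.67024, O = 1.34048.
ΣO = 2.67867; factor = 4/ΣO = 1.49328.
Si apfu = 0.67024 × 1.49328 = 1.001.

1.001 Si apfu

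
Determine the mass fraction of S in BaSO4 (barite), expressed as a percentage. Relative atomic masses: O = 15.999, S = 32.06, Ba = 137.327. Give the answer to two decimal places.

13.74 mass %

M(BaSO4) = 233.383 g/mol.
S contributes 1 × 32.06 = 32.060 g per mole.
32.060/233.383 = 0.1374 → 13.74%.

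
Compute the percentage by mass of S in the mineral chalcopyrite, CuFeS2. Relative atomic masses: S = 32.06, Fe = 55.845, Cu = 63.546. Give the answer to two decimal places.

34.94 wt%

M(CuFeS2) = 183.511 g/mol.
S contributes 2 × 32.06 = 64.120 g per mole.
64.120/183.511 = 0.3494 → 34.94%.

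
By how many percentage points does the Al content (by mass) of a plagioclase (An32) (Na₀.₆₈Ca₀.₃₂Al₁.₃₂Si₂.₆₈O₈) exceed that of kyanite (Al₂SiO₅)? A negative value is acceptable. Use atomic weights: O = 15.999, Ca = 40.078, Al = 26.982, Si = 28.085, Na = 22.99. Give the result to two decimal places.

First mineral: 35.616 g Al in 267.334 g formula = 13.32 wt% Al.
Second mineral: 53.964 g Al in 162.044 g formula = 33.30 wt% Al.
13.32% − 33.30% gives a difference of -19.98 percentage points.

-19.98 percentage points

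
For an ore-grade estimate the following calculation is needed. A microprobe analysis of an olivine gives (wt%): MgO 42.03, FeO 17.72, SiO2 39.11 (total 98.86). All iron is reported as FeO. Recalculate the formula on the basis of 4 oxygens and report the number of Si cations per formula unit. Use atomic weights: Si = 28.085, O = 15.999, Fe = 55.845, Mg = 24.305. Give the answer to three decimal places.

MgO: 42.03/40.304 = 1.04282 mol → 1.04282 mol Mg, 1.04282 mol O.
FeO: 17.72/71.844 = 0.24665 mol → 0.24665 mol Fe, 0.24665 mol O.
SiO2: 39.11/60.083 = 0.65093 mol → 0.65093 mol Si, 1.30186 mol O.
Total oxygen = 2.59133 mol. Normalization factor = 4/2.59133 = 1.54361.
Si per 4 O = 0.65093 × 1.54361 = 1.005.

1.005 Si apfu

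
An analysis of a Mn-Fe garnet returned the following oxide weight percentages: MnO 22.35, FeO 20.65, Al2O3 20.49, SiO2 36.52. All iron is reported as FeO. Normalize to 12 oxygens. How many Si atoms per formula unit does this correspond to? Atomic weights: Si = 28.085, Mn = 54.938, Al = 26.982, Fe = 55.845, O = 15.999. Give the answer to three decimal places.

3.013 Si apfu

MnO (M=70.937): mol = 0.31507; Mn = 0.31507, O = 0.31507.
FeO (M=71.844): mol = 0.28743; Fe = 0.28743, O = 0.28743.
Al2O3 (M=101.961): mol = 0.20096; Al = 0.40192, O = 0.60288.
SiO2 (M=60.083): mol = 0.60783; Si = 0.60783, O = 1.21566.
ΣO = 2.42104; factor = 12/ΣO = 4.95655.
Si apfu = 0.60783 × 4.95655 = 3.013.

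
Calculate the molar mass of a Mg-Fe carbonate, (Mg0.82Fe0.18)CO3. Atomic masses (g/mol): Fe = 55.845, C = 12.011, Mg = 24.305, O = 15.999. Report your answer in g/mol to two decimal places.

89.99 g/mol

M = 0.82×24.305 + 0.18×55.845 + 1×12.011 + 3×15.999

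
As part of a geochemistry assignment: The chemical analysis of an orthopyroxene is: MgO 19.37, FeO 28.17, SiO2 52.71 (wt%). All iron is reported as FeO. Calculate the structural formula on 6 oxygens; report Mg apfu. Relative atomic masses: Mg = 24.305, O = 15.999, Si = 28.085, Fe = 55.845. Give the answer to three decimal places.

1.098 Mg apfu

MgO (M=40.304): mol = 0.48060; Mg = 0.48060, O = 0.48060.
FeO (M=71.844): mol = 0.39210; Fe = 0.39210, O = 0.39210.
SiO2 (M=60.083): mol = 0.87729; Si = 0.87729, O = 1.75458.
ΣO = 2.62728; factor = 6/ΣO = 2.28373.
Mg apfu = 0.48060 × 2.28373 = 1.098.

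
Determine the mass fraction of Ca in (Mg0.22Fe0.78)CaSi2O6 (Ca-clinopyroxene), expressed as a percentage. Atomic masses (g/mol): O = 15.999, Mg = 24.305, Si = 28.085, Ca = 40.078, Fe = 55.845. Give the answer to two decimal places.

Formula mass = 0.22·24.305 + 0.78·55.845 + 1·40.078 + 2·28.085 + 6·15.999 = 241.148 g/mol, of which 40.078 g is Ca.
So Ca makes up 40.078/241.148 = 0.1662 of the mass, i.e. 16.62%.

16.62 mass %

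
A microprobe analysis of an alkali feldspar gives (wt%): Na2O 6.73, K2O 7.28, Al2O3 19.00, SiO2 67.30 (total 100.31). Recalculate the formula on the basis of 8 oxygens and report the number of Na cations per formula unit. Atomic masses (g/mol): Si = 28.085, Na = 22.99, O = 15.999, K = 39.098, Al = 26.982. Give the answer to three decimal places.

0.582 Na apfu

Na2O: 6.73/61.979 = 0.10859 mol → 0.21718 mol Na, 0.10859 mol O.
K2O: 7.28/94.195 = 0.07729 mol → 0.15458 mol K, 0.07729 mol O.
Al2O3: 19.00/101.961 = 0.18635 mol → 0.37270 mol Al, 0.55905 mol O.
SiO2: 67.30/60.083 = 1.12012 mol → 1.12012 mol Si, 2.24024 mol O.
Total oxygen = 2.98517 mol. Normalization factor = 8/2.98517 = 2.67991.
Na per 8 O = 0.21718 × 2.67991 = 0.582.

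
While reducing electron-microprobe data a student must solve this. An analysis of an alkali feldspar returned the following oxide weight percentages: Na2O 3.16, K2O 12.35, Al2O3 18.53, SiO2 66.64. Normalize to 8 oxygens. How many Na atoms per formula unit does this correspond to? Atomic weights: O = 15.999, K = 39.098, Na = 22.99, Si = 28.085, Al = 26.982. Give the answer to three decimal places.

3.16 wt% Na2O ÷ 61.979 g/mol = 0.05099 mol, giving 0.10198 Na and 0.05099 O.
12.35 wt% K2O ÷ 94.195 g/mol = 0.13111 mol, giving 0.26222 K and 0.13111 O.
18.53 wt% Al2O3 ÷ 101.961 g/mol = 0.18174 mol, giving 0.36348 Al and 0.54522 O.
66.64 wt% SiO2 ÷ 60.083 g/mol = 1.10913 mol, giving 1.10913 Si and 2.21826 O.
Oxygen sums to 2.94558; scaling by 8/2.94558 = 2.71593 puts the formula on 8 O.
Na: 0.10198 × 2.71593 = 0.277 atoms per formula unit.

0.277 Na apfu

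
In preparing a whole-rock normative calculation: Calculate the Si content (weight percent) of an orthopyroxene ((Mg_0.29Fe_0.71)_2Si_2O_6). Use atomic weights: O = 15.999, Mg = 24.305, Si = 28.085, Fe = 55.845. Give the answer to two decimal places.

Formula mass = 0.58×24.305 + 1.42×55.845 + 2×28.085 + 6×15.999 = 245.561 g/mol, of which 56.170 g is Si.
So Si makes up 56.170/245.561 = 0.2287 of the mass, i.e. 22.87%.

22.87 weight percent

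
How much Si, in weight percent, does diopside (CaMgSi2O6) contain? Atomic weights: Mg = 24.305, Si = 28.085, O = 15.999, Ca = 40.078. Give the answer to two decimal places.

25.94 weight percent

M(CaMgSi2O6) = 216.547 g/mol.
Si contributes 2 × 28.085 = 56.170 g per mole.
56.170/216.547 = 0.2594 → 25.94%.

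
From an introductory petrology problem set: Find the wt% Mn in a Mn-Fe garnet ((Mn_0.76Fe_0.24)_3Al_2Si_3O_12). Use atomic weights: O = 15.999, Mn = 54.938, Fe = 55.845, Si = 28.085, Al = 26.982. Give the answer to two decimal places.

25.27 mass %

Formula mass = 2.28·54.938 + 0.72·55.845 + 2·26.982 + 3·28.085 + 12·15.999 = 495.674 g/mol, of which 125.259 g is Mn.
So Mn makes up 125.259/495.674 = 0.2527 of the mass, i.e. 25.27%.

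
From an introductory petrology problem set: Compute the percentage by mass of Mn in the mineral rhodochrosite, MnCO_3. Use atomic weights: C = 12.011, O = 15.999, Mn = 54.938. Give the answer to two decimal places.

Formula mass = 1·54.938 + 1·12.011 + 3·15.999 = 114.946 g/mol, of which 54.938 g is Mn.
So Mn makes up 54.938/114.946 = 0.4779 of the mass, i.e. 47.79%.

47.79 mass %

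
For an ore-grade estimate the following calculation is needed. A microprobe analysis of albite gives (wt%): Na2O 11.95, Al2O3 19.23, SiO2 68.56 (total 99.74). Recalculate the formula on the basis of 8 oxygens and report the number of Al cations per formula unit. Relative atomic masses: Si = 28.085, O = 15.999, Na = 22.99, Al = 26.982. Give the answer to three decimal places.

11.95 wt% Na2O ÷ 61.979 g/mol = 0.19281 mol, giving 0.38562 Na and 0.19281 O.
19.23 wt% Al2O3 ÷ 101.961 g/mol = 0.18860 mol, giving 0.37720 Al and 0.56580 O.
68.56 wt% SiO2 ÷ 60.083 g/mol = 1.14109 mol, giving 1.14109 Si and 2.28218 O.
Oxygen sums to 3.04079; scaling by 8/3.04079 = 2.63090 puts the formula on 8 O.
Al: 0.37720 × 2.63090 = 0.992 atoms per formula unit.

0.992 Al apfu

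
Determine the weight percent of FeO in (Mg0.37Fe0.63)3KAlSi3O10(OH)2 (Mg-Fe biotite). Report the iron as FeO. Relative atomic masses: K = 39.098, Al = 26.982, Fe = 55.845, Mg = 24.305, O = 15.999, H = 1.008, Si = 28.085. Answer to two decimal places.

Molar mass of (Mg0.37Fe0.63)3KAlSi3O10(OH)2 = 1.11*24.305 + 1.89*55.845 + 1*39.098 + 1*26.982 + 3*28.085 + 12*15.999 + 2*1.008 = 476.865 g/mol.
Each formula unit contains 1.89 Fe, equivalent to 1.89/1 = 1.8900 mol FeO.
M(FeO) = 1×55.845 + 1×15.999 = 71.844 g/mol.
Mass of FeO per formula unit = 1.8900 × 71.844 = 135.785 g.
FeO wt% = 135.785 / 476.865 × 100 = 28.47%.

28.47 wt%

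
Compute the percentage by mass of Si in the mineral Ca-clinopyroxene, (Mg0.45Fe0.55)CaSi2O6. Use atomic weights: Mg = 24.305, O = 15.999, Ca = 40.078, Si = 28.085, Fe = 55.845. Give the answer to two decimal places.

Formula mass = 0.45×24.305 + 0.55×55.845 + 1×40.078 + 2×28.085 + 6×15.999 = 233.894 g/mol, of which 56.170 g is Si.
So Si makes up 56.170/233.894 = 0.2402 of the mass, i.e. 24.02%.

24.02 mass %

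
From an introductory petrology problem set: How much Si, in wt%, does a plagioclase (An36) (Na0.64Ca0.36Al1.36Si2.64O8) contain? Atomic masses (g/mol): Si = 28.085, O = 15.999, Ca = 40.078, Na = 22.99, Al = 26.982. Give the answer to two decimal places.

27.67 wt%

Formula mass = 0.64·22.99 + 0.36·40.078 + 1.36·26.982 + 2.64·28.085 + 8·15.999 = 267.974 g/mol, of which 74.144 g is Si.
So Si makes up 74.144/267.974 = 0.2767 of the mass, i.e. 27.67%.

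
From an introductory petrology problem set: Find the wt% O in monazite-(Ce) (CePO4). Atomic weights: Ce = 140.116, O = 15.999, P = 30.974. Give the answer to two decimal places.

27.22 wt%

Formula mass = 1×140.116 + 1×30.974 + 4×15.999 = 235.086 g/mol, of which 63.996 g is O.
So O makes up 63.996/235.086 = 0.2722 of the mass, i.e. 27.22%.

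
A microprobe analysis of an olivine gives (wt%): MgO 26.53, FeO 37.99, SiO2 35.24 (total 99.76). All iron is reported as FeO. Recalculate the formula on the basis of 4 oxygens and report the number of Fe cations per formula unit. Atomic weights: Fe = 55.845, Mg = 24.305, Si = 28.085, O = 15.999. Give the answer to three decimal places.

26.53 wt% MgO ÷ 40.304 g/mol = 0.65825 mol, giving 0.65825 Mg and 0.65825 O.
37.99 wt% FeO ÷ 71.844 g/mol = 0.52878 mol, giving 0.52878 Fe and 0.52878 O.
35.24 wt% SiO2 ÷ 60.083 g/mol = 0.58652 mol, giving 0.58652 Si and 1.17304 O.
Oxygen sums to 2.36007; scaling by 4/2.36007 = 1.69486 puts the formula on 4 O.
Fe: 0.52878 × 1.69486 = 0.896 atoms per formula unit.

0.896 Fe apfu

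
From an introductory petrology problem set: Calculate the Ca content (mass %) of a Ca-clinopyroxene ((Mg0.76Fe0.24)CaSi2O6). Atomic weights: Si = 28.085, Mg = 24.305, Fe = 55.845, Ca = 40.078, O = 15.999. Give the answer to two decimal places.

17.88 mass %

M((Mg0.76Fe0.24)CaSi2O6) = 224.117 g/mol.
Ca contributes 1 × 40.078 = 40.078 g per mole.
40.078/224.117 = 0.1788 → 17.88%.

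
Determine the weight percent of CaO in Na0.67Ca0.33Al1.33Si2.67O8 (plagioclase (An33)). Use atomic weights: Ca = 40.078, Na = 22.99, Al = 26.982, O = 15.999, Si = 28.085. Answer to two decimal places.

6.92 wt%

M(Na0.67Ca0.33Al1.33Si2.67O8) = 267.494 g/mol; M(CaO) = 56.077 g/mol.
Moles CaO per formula unit = 0.33 Ca ÷ 1 = 0.3300.
CaO fraction = (0.3300 × 56.077) / 267.494 = 18.505/267.494 = 0.0692.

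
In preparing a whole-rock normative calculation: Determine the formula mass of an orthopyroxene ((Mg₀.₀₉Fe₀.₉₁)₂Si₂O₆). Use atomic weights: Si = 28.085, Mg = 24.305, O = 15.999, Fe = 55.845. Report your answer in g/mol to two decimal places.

258.18 g/mol

M = 0.18*24.305 + 1.82*55.845 + 2*28.085 + 6*15.999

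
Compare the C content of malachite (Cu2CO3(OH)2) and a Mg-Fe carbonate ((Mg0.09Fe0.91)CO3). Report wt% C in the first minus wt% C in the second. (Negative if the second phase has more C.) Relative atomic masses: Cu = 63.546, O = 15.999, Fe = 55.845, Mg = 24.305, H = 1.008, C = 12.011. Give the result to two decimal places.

M(Cu2CO3(OH)2) = 221.114 g/mol, so wt% C = 12.011/221.114 × 100 = 5.43%.
M((Mg0.09Fe0.91)CO3) = 113.014 g/mol, so wt% C = 12.011/113.014 × 100 = 10.63%.
5.43 − 10.63 = -5.20 pp.

-5.20 percentage points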